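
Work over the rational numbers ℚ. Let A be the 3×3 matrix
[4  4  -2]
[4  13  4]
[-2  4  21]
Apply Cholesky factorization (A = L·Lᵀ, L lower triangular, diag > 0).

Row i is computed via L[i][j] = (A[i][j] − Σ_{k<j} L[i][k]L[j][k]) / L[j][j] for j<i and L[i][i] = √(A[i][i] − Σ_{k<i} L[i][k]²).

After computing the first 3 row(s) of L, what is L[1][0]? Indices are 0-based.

L[1][0] = 2

Step 1: L[0][0] = √(4) = 2.
  L[1][0] = (4) / L[0][0] = 2.
Step 2: L[1][1] = √(9) = 3.
  L[2][0] = (-2) / L[0][0] = -1.
  L[2][1] = (6) / L[1][1] = 2.
Step 3: L[2][2] = √(16) = 4.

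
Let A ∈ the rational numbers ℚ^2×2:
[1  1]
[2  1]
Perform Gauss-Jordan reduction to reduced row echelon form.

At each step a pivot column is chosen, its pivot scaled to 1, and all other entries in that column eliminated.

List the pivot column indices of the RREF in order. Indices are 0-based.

step 1: normalize row 0 (÷1) = (1, 1)
  row 1: subtract 2×row0 = (0, -1)
step 2: normalize row 1 (÷-1) = (0, 1)
  row 0: subtract 1×row1 = (1, 0)

pivot columns: 0, 1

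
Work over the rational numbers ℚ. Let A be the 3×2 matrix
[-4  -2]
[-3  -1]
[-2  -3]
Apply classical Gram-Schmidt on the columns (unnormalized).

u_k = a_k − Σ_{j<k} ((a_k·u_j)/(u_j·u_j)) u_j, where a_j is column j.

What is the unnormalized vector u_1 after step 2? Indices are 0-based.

u_1 = (10/29, 22/29, -53/29)

Step 1: u_0 = a_0 = (-4, -3, -2).
Step 2: u_1 = a_1 − (17/29)·u_0 = (10/29, 22/29, -53/29).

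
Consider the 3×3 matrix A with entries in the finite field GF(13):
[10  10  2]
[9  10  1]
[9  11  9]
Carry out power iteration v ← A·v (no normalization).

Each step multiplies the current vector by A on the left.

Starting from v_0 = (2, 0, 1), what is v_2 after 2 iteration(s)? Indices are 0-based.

v_0 = (2, 0, 1).
v_1 = A·v_0 = (9, 6, 1).
v_2 = A·v_1 = (9, 12, 0).

v_2 = (9, 12, 0)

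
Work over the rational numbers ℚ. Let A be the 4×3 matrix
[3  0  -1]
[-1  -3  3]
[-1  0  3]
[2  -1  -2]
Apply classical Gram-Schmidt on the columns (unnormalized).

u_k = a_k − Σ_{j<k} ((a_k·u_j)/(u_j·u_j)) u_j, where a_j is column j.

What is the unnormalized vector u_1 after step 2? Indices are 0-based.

Step 1: u_0 = a_0 = (3, -1, -1, 2).
Step 2: u_1 = a_1 − (1/15)·u_0 = (-1/5, -44/15, 1/15, -17/15).

u_1 = (-1/5, -44/15, 1/15, -17/15)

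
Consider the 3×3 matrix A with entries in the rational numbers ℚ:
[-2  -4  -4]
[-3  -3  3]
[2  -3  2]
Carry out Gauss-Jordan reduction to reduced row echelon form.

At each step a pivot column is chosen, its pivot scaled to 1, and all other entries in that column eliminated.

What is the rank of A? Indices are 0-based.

rank = 3

step 1: normalize row 0 (÷-2) = (1, 2, 2)
  row 1: subtract -3×row0 = (0, 3, 9)
  row 2: subtract 2×row0 = (0, -7, -2)
step 2: normalize row 1 (÷3) = (0, 1, 3)
  row 0: subtract 2×row1 = (1, 0, -4)
  row 2: subtract -7×row1 = (0, 0, 19)
step 3: normalize row 2 (÷19) = (0, 0, 1)
  row 0: subtract -4×row2 = (1, 0, 0)
  row 1: subtract 3×row2 = (0, 1, 0)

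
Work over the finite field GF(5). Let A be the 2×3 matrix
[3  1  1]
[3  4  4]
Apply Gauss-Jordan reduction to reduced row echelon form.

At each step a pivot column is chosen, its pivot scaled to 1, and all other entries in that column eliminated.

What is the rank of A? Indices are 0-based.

pivot(0,0)=3: scale R0 → (1, 2, 2)
  clear (1,0): R1 −= (3)R0 → (0, 3, 3)
pivot(1,1)=3: scale R1 → (0, 1, 1)
  clear (0,1): R0 −= (2)R1 → (1, 0, 0)

rank = 2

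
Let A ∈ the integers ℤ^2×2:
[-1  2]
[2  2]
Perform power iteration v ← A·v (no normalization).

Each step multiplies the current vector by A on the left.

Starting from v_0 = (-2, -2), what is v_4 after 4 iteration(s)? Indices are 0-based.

v_4 = (-110, -188)

v_0 = (-2, -2).
v_1 = A·v_0 = (-2, -8).
v_2 = A·v_1 = (-14, -20).
v_3 = A·v_2 = (-26, -68).
v_4 = A·v_3 = (-110, -188).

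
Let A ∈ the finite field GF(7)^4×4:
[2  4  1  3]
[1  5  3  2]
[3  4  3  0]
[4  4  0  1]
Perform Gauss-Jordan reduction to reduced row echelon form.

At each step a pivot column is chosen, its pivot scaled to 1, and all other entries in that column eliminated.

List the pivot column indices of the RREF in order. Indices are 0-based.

[1] R0 /= 2  ⇒  (1, 2, 4, 5)
     R1 -= 1·R0  ⇒  (0, 3, 6, 4)
     R2 -= 3·R0  ⇒  (0, 5, 5, 6)
     R3 -= 4·R0  ⇒  (0, 3, 5, 2)
[2] R1 /= 3  ⇒  (0, 1, 2, 6)
     R0 -= 2·R1  ⇒  (1, 0, 0, 0)
     R2 -= 5·R1  ⇒  (0, 0, 2, 4)
     R3 -= 3·R1  ⇒  (0, 0, 6, 5)
[3] R2 /= 2  ⇒  (0, 0, 1, 2)
     R1 -= 2·R2  ⇒  (0, 1, 0, 2)
     R3 -= 6·R2  ⇒  (0, 0, 0, 0)
column 3 empty below row 3

pivot columns: 0, 1, 2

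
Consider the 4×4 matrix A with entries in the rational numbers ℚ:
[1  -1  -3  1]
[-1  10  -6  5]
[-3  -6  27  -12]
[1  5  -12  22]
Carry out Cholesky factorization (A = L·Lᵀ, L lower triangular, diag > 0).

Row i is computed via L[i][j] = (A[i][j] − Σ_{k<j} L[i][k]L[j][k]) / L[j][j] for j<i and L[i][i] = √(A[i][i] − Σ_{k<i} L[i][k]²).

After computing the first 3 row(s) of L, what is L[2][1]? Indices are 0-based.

L[2][1] = -3

Step 1: L[0][0] = √(1) = 1.
  L[1][0] = (-1) / L[0][0] = -1.
Step 2: L[1][1] = √(9) = 3.
  L[2][0] = (-3) / L[0][0] = -3.
  L[2][1] = (-9) / L[1][1] = -3.
Step 3: L[2][2] = √(9) = 3.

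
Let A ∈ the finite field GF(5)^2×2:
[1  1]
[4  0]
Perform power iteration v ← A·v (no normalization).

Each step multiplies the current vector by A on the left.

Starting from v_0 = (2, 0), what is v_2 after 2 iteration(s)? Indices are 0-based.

v_2 = (0, 3)

v_0 = (2, 0).
v_1 = A·v_0 = (2, 3).
v_2 = A·v_1 = (0, 3).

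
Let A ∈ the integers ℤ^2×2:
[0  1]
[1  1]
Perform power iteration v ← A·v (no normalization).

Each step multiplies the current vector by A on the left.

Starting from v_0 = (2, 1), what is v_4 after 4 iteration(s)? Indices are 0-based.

v_4 = (7, 11)

v_0 = (2, 1).
v_1 = A·v_0 = (1, 3).
v_2 = A·v_1 = (3, 4).
v_3 = A·v_2 = (4, 7).
v_4 = A·v_3 = (7, 11).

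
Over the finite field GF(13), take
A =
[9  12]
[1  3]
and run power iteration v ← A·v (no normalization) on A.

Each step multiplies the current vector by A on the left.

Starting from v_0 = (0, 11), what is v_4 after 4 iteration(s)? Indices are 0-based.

v_0 = (0, 11).
v_1 = A·v_0 = (2, 7).
v_2 = A·v_1 = (11, 10).
v_3 = A·v_2 = (11, 2).
v_4 = A·v_3 = (6, 4).

v_4 = (6, 4)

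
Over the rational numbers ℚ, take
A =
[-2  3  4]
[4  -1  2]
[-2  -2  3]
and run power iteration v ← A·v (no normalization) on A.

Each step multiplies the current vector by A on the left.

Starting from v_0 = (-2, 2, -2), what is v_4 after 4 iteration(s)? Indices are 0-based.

v_4 = (-670, 1330, 582)

v_0 = (-2, 2, -2).
v_1 = A·v_0 = (2, -14, -6).
v_2 = A·v_1 = (-70, 10, 6).
v_3 = A·v_2 = (194, -278, 138).
v_4 = A·v_3 = (-670, 1330, 582).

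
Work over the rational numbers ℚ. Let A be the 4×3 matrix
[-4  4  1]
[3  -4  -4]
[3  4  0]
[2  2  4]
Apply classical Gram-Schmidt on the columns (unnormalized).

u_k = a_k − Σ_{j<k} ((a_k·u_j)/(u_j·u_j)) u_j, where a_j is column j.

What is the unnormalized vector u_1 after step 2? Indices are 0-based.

Step 1: u_0 = a_0 = (-4, 3, 3, 2).
Step 2: u_1 = a_1 − (-6/19)·u_0 = (52/19, -58/19, 94/19, 50/19).

u_1 = (52/19, -58/19, 94/19, 50/19)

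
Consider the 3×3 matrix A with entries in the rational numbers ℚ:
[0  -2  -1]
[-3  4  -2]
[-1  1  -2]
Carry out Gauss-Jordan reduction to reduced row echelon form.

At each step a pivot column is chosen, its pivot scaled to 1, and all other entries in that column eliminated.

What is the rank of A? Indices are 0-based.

pivot(0,0): swap R0↔R1
pivot(0,0)=-3: scale R0 → (1, -4/3, 2/3)
  clear (2,0): R2 −= (-1)R0 → (0, -1/3, -4/3)
pivot(1,1)=-2: scale R1 → (0, 1, 1/2)
  clear (0,1): R0 −= (-4/3)R1 → (1, 0, 4/3)
  clear (2,1): R2 −= (-1/3)R1 → (0, 0, -7/6)
pivot(2,2)=-7/6: scale R2 → (0, 0, 1)
  clear (0,2): R0 −= (4/3)R2 → (1, 0, 0)
  clear (1,2): R1 −= (1/2)R2 → (0, 1, 0)

rank = 3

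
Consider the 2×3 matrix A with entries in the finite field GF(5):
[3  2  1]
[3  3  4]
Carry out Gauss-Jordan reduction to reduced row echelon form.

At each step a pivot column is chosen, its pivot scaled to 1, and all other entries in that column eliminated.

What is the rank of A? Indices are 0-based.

rank = 2

pivot(0,0)=3: scale R0 → (1, 4, 2)
  clear (1,0): R1 −= (3)R0 → (0, 1, 3)
pivot(1,1)=1: scale R1 → (0, 1, 3)
  clear (0,1): R0 −= (4)R1 → (1, 0, 0)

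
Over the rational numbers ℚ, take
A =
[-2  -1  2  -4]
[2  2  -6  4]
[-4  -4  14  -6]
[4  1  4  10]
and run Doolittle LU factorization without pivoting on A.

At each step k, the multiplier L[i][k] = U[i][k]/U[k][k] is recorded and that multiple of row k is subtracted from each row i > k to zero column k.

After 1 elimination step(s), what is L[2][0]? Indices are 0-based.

L[2][0] = 2

[col 0] pivot -2
  R1 -= -1*R0 → (0, 1, -4, 0)  (L[1][0] := -1)
  R2 -= 2*R0 → (0, -2, 10, 2)  (L[2][0] := 2)
  R3 -= -2*R0 → (0, -1, 8, 2)  (L[3][0] := -2)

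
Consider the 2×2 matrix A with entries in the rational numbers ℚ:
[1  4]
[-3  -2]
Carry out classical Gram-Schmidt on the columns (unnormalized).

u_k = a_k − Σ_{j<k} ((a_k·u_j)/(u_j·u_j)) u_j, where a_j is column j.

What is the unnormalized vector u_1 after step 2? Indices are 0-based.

u_1 = (3, 1)

Step 1: u_0 = a_0 = (1, -3).
Step 2: u_1 = a_1 − (1)·u_0 = (3, 1).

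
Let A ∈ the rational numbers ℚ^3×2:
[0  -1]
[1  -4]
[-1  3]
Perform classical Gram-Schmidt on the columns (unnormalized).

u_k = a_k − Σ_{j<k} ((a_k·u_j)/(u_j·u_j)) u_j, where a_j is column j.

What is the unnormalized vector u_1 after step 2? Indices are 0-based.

u_1 = (-1, -1/2, -1/2)

Step 1: u_0 = a_0 = (0, 1, -1).
Step 2: u_1 = a_1 − (-7/2)·u_0 = (-1, -1/2, -1/2).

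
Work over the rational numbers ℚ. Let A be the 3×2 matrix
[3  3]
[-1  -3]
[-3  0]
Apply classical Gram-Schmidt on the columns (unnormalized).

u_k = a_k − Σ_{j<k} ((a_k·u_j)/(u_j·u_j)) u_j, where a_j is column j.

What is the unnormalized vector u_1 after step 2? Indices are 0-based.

u_1 = (21/19, -45/19, 36/19)

Step 1: u_0 = a_0 = (3, -1, -3).
Step 2: u_1 = a_1 − (12/19)·u_0 = (21/19, -45/19, 36/19).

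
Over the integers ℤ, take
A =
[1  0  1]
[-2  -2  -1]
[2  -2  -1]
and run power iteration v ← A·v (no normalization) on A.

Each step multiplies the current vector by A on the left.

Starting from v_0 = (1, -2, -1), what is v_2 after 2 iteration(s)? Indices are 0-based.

v_0 = (1, -2, -1).
v_1 = A·v_0 = (0, 3, 7).
v_2 = A·v_1 = (7, -13, -13).

v_2 = (7, -13, -13)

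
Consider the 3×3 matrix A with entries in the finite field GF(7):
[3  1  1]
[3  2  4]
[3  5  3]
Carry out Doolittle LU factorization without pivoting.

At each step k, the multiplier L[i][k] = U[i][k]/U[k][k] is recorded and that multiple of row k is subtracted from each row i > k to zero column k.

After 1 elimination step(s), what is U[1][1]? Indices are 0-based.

k=0: U[0][0]=3
  eliminate (1,0): mult=1, new row 1: (0, 1, 3); set L[1][0]=1
  eliminate (2,0): mult=1, new row 2: (0, 4, 2); set L[2][0]=1

U[1][1] = 1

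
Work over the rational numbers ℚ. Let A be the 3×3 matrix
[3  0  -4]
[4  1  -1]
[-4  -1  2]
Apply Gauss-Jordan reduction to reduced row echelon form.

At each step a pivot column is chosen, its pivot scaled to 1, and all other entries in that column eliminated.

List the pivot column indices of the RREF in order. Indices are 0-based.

pivot columns: 0, 1, 2

step 1: normalize row 0 (÷3) = (1, 0, -4/3)
  row 1: subtract 4×row0 = (0, 1, 13/3)
  row 2: subtract -4×row0 = (0, -1, -10/3)
step 2: normalize row 1 (÷1) = (0, 1, 13/3)
  row 2: subtract -1×row1 = (0, 0, 1)
step 3: normalize row 2 (÷1) = (0, 0, 1)
  row 0: subtract -4/3×row2 = (1, 0, 0)
  row 1: subtract 13/3×row2 = (0, 1, 0)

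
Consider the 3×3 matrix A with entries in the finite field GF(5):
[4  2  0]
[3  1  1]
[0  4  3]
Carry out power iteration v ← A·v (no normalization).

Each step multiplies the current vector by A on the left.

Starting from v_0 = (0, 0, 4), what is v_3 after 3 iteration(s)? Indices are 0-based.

v_0 = (0, 0, 4).
v_1 = A·v_0 = (0, 4, 2).
v_2 = A·v_1 = (3, 1, 2).
v_3 = A·v_2 = (4, 2, 0).

v_3 = (4, 2, 0)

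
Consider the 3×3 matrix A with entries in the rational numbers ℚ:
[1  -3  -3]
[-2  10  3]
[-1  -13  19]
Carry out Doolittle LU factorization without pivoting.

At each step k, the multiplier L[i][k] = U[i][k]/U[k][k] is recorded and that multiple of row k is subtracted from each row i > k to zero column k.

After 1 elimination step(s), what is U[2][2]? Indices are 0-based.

U[2][2] = 16

k=0: U[0][0]=1
  eliminate (1,0): mult=-2, new row 1: (0, 4, -3); set L[1][0]=-2
  eliminate (2,0): mult=-1, new row 2: (0, -16, 16); set L[2][0]=-1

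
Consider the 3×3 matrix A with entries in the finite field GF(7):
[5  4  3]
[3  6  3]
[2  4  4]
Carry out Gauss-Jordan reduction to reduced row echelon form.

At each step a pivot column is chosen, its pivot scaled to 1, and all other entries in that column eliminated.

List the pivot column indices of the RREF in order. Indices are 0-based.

step 1: normalize row 0 (÷5) = (1, 5, 2)
  row 1: subtract 3×row0 = (0, 5, 4)
  row 2: subtract 2×row0 = (0, 1, 0)
step 2: normalize row 1 (÷5) = (0, 1, 5)
  row 0: subtract 5×row1 = (1, 0, 5)
  row 2: subtract 1×row1 = (0, 0, 2)
step 3: normalize row 2 (÷2) = (0, 0, 1)
  row 0: subtract 5×row2 = (1, 0, 0)
  row 1: subtract 5×row2 = (0, 1, 0)

pivot columns: 0, 1, 2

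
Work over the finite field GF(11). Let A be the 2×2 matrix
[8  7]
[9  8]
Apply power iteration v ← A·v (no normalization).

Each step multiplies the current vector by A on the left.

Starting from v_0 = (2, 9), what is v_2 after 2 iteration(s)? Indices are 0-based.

v_0 = (2, 9).
v_1 = A·v_0 = (2, 2).
v_2 = A·v_1 = (8, 1).

v_2 = (8, 1)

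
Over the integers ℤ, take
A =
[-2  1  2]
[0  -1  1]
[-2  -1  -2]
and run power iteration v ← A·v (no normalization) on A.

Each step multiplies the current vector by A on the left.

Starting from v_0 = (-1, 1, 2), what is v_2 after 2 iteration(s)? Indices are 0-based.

v_2 = (-19, -4, -9)

v_0 = (-1, 1, 2).
v_1 = A·v_0 = (7, 1, -3).
v_2 = A·v_1 = (-19, -4, -9).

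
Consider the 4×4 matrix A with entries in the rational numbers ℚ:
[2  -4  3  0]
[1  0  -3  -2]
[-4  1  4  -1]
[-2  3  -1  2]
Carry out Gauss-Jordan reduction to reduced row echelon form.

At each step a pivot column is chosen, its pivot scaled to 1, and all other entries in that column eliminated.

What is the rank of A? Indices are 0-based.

rank = 4

[1] R0 /= 2  ⇒  (1, -2, 3/2, 0)
     R1 -= 1·R0  ⇒  (0, 2, -9/2, -2)
     R2 -= -4·R0  ⇒  (0, -7, 10, -1)
     R3 -= -2·R0  ⇒  (0, -1, 2, 2)
[2] R1 /= 2  ⇒  (0, 1, -9/4, -1)
     R0 -= -2·R1  ⇒  (1, 0, -3, -2)
     R2 -= -7·R1  ⇒  (0, 0, -23/4, -8)
     R3 -= -1·R1  ⇒  (0, 0, -1/4, 1)
[3] R2 /= -23/4  ⇒  (0, 0, 1, 32/23)
     R0 -= -3·R2  ⇒  (1, 0, 0, 50/23)
     R1 -= -9/4·R2  ⇒  (0, 1, 0, 49/23)
     R3 -= -1/4·R2  ⇒  (0, 0, 0, 31/23)
[4] R3 /= 31/23  ⇒  (0, 0, 0, 1)
     R0 -= 50/23·R3  ⇒  (1, 0, 0, 0)
     R1 -= 49/23·R3  ⇒  (0, 1, 0, 0)
     R2 -= 32/23·R3  ⇒  (0, 0, 1, 0)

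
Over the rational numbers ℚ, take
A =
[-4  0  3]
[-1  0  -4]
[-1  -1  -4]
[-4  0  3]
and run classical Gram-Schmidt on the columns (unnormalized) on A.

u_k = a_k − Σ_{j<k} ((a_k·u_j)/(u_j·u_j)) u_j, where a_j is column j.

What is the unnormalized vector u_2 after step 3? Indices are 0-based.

Step 1: u_0 = a_0 = (-4, -1, -1, -4).
Step 2: u_1 = a_1 − (1/34)·u_0 = (2/17, 1/34, -33/34, 2/17).
Step 3: u_2 = a_2 − (-8/17)·u_0 − (152/33)·u_1 = (19/33, -152/33, 0, 19/33).

u_2 = (19/33, -152/33, 0, 19/33)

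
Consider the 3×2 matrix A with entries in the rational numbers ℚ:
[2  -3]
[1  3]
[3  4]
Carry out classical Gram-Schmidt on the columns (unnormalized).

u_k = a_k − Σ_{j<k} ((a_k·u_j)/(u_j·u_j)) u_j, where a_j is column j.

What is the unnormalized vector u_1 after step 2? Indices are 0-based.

u_1 = (-30/7, 33/14, 29/14)

Step 1: u_0 = a_0 = (2, 1, 3).
Step 2: u_1 = a_1 − (9/14)·u_0 = (-30/7, 33/14, 29/14).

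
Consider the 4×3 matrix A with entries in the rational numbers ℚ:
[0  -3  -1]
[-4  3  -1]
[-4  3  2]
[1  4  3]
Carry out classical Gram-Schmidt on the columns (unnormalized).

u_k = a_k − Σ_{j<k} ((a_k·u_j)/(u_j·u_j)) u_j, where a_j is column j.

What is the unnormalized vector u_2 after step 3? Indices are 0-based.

Step 1: u_0 = a_0 = (0, -4, -4, 1).
Step 2: u_1 = a_1 − (-20/33)·u_0 = (-3, 19/33, 19/33, 152/33).
Step 3: u_2 = a_2 − (-1/33)·u_0 − (574/1019)·u_1 = (703/1019, -1473/1019, 1584/1019, 444/1019).

u_2 = (703/1019, -1473/1019, 1584/1019, 444/1019)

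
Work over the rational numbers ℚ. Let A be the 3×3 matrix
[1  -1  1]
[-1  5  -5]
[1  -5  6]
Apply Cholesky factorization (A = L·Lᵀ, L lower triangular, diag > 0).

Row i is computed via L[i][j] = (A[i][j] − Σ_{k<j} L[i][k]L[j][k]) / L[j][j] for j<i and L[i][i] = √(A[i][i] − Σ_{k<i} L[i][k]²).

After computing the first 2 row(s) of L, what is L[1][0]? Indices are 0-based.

Step 1: L[0][0] = √(1) = 1.
  L[1][0] = (-1) / L[0][0] = -1.
Step 2: L[1][1] = √(4) = 2.

L[1][0] = -1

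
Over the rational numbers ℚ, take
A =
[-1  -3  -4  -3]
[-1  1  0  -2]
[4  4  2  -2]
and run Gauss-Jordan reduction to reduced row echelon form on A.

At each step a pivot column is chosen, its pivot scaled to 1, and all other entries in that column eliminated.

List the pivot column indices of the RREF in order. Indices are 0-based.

step 1: normalize row 0 (÷-1) = (1, 3, 4, 3)
  row 1: subtract -1×row0 = (0, 4, 4, 1)
  row 2: subtract 4×row0 = (0, -8, -14, -14)
step 2: normalize row 1 (÷4) = (0, 1, 1, 1/4)
  row 0: subtract 3×row1 = (1, 0, 1, 9/4)
  row 2: subtract -8×row1 = (0, 0, -6, -12)
step 3: normalize row 2 (÷-6) = (0, 0, 1, 2)
  row 0: subtract 1×row2 = (1, 0, 0, 1/4)
  row 1: subtract 1×row2 = (0, 1, 0, -7/4)

pivot columns: 0, 1, 2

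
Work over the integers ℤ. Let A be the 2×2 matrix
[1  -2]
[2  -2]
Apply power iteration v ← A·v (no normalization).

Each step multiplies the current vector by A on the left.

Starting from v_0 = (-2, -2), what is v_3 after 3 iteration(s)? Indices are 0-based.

v_0 = (-2, -2).
v_1 = A·v_0 = (2, 0).
v_2 = A·v_1 = (2, 4).
v_3 = A·v_2 = (-6, -4).

v_3 = (-6, -4)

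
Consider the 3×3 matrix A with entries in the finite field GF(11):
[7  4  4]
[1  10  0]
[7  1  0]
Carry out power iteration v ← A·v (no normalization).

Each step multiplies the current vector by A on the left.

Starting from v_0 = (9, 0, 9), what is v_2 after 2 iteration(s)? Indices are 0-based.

v_0 = (9, 0, 9).
v_1 = A·v_0 = (0, 9, 8).
v_2 = A·v_1 = (2, 2, 9).

v_2 = (2, 2, 9)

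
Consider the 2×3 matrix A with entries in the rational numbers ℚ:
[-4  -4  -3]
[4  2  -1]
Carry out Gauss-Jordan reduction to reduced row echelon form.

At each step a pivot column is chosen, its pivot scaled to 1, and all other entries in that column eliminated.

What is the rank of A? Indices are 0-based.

pivot(0,0)=-4: scale R0 → (1, 1, 3/4)
  clear (1,0): R1 −= (4)R0 → (0, -2, -4)
pivot(1,1)=-2: scale R1 → (0, 1, 2)
  clear (0,1): R0 −= (1)R1 → (1, 0, -5/4)

rank = 2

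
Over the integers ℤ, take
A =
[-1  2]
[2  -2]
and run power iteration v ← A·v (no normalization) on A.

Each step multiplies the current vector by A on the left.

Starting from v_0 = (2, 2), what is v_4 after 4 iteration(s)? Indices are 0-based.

v_0 = (2, 2).
v_1 = A·v_0 = (2, 0).
v_2 = A·v_1 = (-2, 4).
v_3 = A·v_2 = (10, -12).
v_4 = A·v_3 = (-34, 44).

v_4 = (-34, 44)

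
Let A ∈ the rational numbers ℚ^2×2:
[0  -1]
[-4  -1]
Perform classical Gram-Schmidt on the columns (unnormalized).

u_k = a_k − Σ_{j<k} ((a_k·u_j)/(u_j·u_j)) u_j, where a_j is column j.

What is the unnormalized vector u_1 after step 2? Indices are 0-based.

u_1 = (-1, 0)

Step 1: u_0 = a_0 = (0, -4).
Step 2: u_1 = a_1 − (1/4)·u_0 = (-1, 0).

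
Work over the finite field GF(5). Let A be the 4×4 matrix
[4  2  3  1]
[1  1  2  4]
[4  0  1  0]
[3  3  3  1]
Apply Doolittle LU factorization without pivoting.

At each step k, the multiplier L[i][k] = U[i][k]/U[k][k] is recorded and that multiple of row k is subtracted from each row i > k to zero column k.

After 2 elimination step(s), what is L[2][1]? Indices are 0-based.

k=0: U[0][0]=4
  eliminate (1,0): mult=4, new row 1: (0, 3, 0, 0); set L[1][0]=4
  eliminate (2,0): mult=1, new row 2: (0, 3, 3, 4); set L[2][0]=1
  eliminate (3,0): mult=2, new row 3: (0, 4, 2, 4); set L[3][0]=2
k=1: U[1][1]=3
  eliminate (2,1): mult=1, new row 2: (0, 0, 3, 4); set L[2][1]=1
  eliminate (3,1): mult=3, new row 3: (0, 0, 2, 4); set L[3][1]=3

L[2][1] = 1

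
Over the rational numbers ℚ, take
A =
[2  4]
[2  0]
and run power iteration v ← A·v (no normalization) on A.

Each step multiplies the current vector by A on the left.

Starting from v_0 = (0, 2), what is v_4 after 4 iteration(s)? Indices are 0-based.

v_4 = (320, 192)

v_0 = (0, 2).
v_1 = A·v_0 = (8, 0).
v_2 = A·v_1 = (16, 16).
v_3 = A·v_2 = (96, 32).
v_4 = A·v_3 = (320, 192).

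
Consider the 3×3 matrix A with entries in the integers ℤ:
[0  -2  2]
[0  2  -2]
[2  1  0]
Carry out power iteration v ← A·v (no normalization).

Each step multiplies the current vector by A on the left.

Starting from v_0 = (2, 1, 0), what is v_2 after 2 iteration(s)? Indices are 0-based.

v_2 = (6, -6, -2)

v_0 = (2, 1, 0).
v_1 = A·v_0 = (-2, 2, 5).
v_2 = A·v_1 = (6, -6, -2).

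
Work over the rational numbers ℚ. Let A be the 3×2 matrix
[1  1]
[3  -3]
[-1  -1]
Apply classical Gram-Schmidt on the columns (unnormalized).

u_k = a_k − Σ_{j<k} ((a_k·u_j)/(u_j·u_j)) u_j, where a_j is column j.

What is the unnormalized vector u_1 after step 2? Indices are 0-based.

Step 1: u_0 = a_0 = (1, 3, -1).
Step 2: u_1 = a_1 − (-7/11)·u_0 = (18/11, -12/11, -18/11).

u_1 = (18/11, -12/11, -18/11)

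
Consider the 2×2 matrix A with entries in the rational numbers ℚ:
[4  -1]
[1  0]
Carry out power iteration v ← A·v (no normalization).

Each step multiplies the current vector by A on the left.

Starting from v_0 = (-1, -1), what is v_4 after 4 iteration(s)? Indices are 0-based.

v_0 = (-1, -1).
v_1 = A·v_0 = (-3, -1).
v_2 = A·v_1 = (-11, -3).
v_3 = A·v_2 = (-41, -11).
v_4 = A·v_3 = (-153, -41).

v_4 = (-153, -41)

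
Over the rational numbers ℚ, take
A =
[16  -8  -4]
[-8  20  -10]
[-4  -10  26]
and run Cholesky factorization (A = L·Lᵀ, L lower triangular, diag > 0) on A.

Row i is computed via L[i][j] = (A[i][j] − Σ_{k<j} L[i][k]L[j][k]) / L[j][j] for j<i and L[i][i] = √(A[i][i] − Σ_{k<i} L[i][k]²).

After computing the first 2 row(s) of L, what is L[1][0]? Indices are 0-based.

L[1][0] = -2

Step 1: L[0][0] = √(16) = 4.
  L[1][0] = (-8) / L[0][0] = -2.
Step 2: L[1][1] = √(16) = 4.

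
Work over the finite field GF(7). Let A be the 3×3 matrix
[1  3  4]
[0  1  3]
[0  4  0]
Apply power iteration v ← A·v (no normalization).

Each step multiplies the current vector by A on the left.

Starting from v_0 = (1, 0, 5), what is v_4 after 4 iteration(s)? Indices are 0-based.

v_0 = (1, 0, 5).
v_1 = A·v_0 = (0, 1, 0).
v_2 = A·v_1 = (3, 1, 4).
v_3 = A·v_2 = (1, 6, 4).
v_4 = A·v_3 = (0, 4, 3).

v_4 = (0, 4, 3)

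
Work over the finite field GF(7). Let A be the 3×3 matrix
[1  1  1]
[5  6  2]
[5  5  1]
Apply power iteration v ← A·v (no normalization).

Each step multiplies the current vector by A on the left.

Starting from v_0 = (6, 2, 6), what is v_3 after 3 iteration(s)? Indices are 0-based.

v_3 = (6, 2, 5)

v_0 = (6, 2, 6).
v_1 = A·v_0 = (0, 5, 4).
v_2 = A·v_1 = (2, 3, 1).
v_3 = A·v_2 = (6, 2, 5).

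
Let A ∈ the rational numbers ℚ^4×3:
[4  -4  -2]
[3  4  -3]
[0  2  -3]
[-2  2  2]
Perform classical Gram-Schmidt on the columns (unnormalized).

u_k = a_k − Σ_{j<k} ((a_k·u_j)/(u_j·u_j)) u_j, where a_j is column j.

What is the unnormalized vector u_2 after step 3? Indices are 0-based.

u_2 = (-1/137, 93/137, -651/274, 275/274)

Step 1: u_0 = a_0 = (4, 3, 0, -2).
Step 2: u_1 = a_1 − (-8/29)·u_0 = (-84/29, 140/29, 2, 42/29).
Step 3: u_2 = a_2 − (-21/29)·u_0 − (-171/548)·u_1 = (-1/137, 93/137, -651/274, 275/274).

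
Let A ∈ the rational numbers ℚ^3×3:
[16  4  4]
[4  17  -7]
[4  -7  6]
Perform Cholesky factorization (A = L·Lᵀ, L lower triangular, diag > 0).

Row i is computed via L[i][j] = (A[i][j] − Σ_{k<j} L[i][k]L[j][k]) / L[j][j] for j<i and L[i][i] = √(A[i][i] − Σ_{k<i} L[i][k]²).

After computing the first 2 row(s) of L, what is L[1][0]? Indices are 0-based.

L[1][0] = 1

Step 1: L[0][0] = √(16) = 4.
  L[1][0] = (4) / L[0][0] = 1.
Step 2: L[1][1] = √(16) = 4.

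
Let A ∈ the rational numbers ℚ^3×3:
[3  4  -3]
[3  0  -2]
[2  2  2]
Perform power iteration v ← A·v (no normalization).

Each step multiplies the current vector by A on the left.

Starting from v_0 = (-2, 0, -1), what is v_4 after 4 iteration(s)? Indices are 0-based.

v_4 = (511, 327, 80)

v_0 = (-2, 0, -1).
v_1 = A·v_0 = (-3, -4, -6).
v_2 = A·v_1 = (-7, 3, -26).
v_3 = A·v_2 = (69, 31, -60).
v_4 = A·v_3 = (511, 327, 80).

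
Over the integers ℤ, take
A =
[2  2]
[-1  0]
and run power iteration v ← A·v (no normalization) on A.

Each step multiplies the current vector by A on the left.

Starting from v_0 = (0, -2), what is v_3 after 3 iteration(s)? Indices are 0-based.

v_0 = (0, -2).
v_1 = A·v_0 = (-4, 0).
v_2 = A·v_1 = (-8, 4).
v_3 = A·v_2 = (-8, 8).

v_3 = (-8, 8)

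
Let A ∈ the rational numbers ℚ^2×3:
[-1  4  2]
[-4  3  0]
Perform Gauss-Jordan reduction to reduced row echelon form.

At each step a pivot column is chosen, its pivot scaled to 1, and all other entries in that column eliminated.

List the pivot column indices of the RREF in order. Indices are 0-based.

pivot(0,0)=-1: scale R0 → (1, -4, -2)
  clear (1,0): R1 −= (-4)R0 → (0, -13, -8)
pivot(1,1)=-13: scale R1 → (0, 1, 8/13)
  clear (0,1): R0 −= (-4)R1 → (1, 0, 6/13)

pivot columns: 0, 1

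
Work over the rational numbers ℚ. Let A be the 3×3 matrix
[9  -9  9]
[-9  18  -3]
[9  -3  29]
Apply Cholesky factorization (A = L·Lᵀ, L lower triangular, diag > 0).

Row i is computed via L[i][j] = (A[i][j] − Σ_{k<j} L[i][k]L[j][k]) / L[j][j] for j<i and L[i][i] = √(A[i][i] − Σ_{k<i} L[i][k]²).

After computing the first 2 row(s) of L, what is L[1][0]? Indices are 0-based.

L[1][0] = -3

Step 1: L[0][0] = √(9) = 3.
  L[1][0] = (-9) / L[0][0] = -3.
Step 2: L[1][1] = √(9) = 3.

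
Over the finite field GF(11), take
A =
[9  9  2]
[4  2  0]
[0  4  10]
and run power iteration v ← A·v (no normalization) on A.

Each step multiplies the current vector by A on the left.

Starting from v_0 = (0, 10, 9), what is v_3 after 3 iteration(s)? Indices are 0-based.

v_3 = (4, 3, 2)

v_0 = (0, 10, 9).
v_1 = A·v_0 = (9, 9, 9).
v_2 = A·v_1 = (4, 10, 5).
v_3 = A·v_2 = (4, 3, 2).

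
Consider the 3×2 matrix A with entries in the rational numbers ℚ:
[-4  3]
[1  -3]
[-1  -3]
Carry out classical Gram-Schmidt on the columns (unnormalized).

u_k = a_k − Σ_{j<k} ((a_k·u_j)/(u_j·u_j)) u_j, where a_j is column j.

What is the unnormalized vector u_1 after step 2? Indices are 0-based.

u_1 = (1/3, -7/3, -11/3)

Step 1: u_0 = a_0 = (-4, 1, -1).
Step 2: u_1 = a_1 − (-2/3)·u_0 = (1/3, -7/3, -11/3).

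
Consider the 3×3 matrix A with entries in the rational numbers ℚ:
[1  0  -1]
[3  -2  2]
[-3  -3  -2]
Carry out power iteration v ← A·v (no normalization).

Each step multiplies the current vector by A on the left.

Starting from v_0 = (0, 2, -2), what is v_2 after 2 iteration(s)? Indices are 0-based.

v_2 = (4, 18, 22)

v_0 = (0, 2, -2).
v_1 = A·v_0 = (2, -8, -2).
v_2 = A·v_1 = (4, 18, 22).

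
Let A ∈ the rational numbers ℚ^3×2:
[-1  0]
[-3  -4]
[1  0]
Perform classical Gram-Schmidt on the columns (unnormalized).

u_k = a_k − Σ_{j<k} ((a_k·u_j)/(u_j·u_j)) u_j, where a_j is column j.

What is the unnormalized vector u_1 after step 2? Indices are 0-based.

Step 1: u_0 = a_0 = (-1, -3, 1).
Step 2: u_1 = a_1 − (12/11)·u_0 = (12/11, -8/11, -12/11).

u_1 = (12/11, -8/11, -12/11)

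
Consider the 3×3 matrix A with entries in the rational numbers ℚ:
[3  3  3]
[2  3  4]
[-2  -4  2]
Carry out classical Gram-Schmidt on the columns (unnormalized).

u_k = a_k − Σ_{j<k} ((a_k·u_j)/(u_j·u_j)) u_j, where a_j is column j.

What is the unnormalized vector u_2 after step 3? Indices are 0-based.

Step 1: u_0 = a_0 = (3, 2, -2).
Step 2: u_1 = a_1 − (23/17)·u_0 = (-18/17, 5/17, -22/17).
Step 3: u_2 = a_2 − (13/17)·u_0 − (-78/49)·u_1 = (-48/49, 144/49, 72/49).

u_2 = (-48/49, 144/49, 72/49)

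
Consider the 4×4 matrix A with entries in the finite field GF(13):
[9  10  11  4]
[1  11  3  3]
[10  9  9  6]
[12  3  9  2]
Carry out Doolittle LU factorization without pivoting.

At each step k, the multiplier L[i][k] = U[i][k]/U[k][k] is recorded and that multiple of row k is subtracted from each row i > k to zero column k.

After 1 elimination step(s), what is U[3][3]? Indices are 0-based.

[col 0] pivot 9
  R1 -= 3*R0 → (0, 7, 9, 4)  (L[1][0] := 3)
  R2 -= 4*R0 → (0, 8, 4, 3)  (L[2][0] := 4)
  R3 -= 10*R0 → (0, 7, 3, 1)  (L[3][0] := 10)

U[3][3] = 1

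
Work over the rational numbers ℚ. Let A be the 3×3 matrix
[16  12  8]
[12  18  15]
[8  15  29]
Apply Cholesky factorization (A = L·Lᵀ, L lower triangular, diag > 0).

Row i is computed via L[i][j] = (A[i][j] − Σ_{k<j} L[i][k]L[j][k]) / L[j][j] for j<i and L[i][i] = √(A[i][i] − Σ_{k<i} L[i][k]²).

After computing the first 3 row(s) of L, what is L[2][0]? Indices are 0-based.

Step 1: L[0][0] = √(16) = 4.
  L[1][0] = (12) / L[0][0] = 3.
Step 2: L[1][1] = √(9) = 3.
  L[2][0] = (8) / L[0][0] = 2.
  L[2][1] = (9) / L[1][1] = 3.
Step 3: L[2][2] = √(16) = 4.

L[2][0] = 2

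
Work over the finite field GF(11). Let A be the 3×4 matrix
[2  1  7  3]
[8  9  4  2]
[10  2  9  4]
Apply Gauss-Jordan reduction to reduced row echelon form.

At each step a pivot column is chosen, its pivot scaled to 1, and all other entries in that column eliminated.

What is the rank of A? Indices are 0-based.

rank = 3

[1] R0 /= 2  ⇒  (1, 6, 9, 7)
     R1 -= 8·R0  ⇒  (0, 5, 9, 1)
     R2 -= 10·R0  ⇒  (0, 8, 7, 0)
[2] R1 /= 5  ⇒  (0, 1, 4, 9)
     R0 -= 6·R1  ⇒  (1, 0, 7, 8)
     R2 -= 8·R1  ⇒  (0, 0, 8, 5)
[3] R2 /= 8  ⇒  (0, 0, 1, 2)
     R0 -= 7·R2  ⇒  (1, 0, 0, 5)
     R1 -= 4·R2  ⇒  (0, 1, 0, 1)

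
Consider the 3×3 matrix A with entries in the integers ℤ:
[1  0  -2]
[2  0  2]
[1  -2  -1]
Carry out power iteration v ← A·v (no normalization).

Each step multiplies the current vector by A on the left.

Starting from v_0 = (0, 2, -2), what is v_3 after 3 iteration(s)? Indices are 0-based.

v_3 = (-20, 44, -14)

v_0 = (0, 2, -2).
v_1 = A·v_0 = (4, -4, -2).
v_2 = A·v_1 = (8, 4, 14).
v_3 = A·v_2 = (-20, 44, -14).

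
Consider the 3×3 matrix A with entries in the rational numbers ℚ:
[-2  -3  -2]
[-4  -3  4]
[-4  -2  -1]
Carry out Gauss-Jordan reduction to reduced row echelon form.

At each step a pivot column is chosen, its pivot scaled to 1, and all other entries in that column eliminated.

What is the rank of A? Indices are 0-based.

rank = 3

[1] R0 /= -2  ⇒  (1, 3/2, 1)
     R1 -= -4·R0  ⇒  (0, 3, 8)
     R2 -= -4·R0  ⇒  (0, 4, 3)
[2] R1 /= 3  ⇒  (0, 1, 8/3)
     R0 -= 3/2·R1  ⇒  (1, 0, -3)
     R2 -= 4·R1  ⇒  (0, 0, -23/3)
[3] R2 /= -23/3  ⇒  (0, 0, 1)
     R0 -= -3·R2  ⇒  (1, 0, 0)
     R1 -= 8/3·R2  ⇒  (0, 1, 0)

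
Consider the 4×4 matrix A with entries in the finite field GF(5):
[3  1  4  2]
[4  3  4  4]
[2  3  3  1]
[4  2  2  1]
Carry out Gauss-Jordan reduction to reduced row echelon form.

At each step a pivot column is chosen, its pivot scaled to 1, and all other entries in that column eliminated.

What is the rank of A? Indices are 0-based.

pivot(0,0)=3: scale R0 → (1, 2, 3, 4)
  clear (1,0): R1 −= (4)R0 → (0, 0, 2, 3)
  clear (2,0): R2 −= (2)R0 → (0, 4, 2, 3)
  clear (3,0): R3 −= (4)R0 → (0, 4, 0, 0)
pivot(1,1): swap R1↔R2
pivot(1,1)=4: scale R1 → (0, 1, 3, 2)
  clear (0,1): R0 −= (2)R1 → (1, 0, 2, 0)
  clear (3,1): R3 −= (4)R1 → (0, 0, 3, 2)
pivot(2,2)=2: scale R2 → (0, 0, 1, 4)
  clear (0,2): R0 −= (2)R2 → (1, 0, 0, 2)
  clear (1,2): R1 −= (3)R2 → (0, 1, 0, 0)
  clear (3,2): R3 −= (3)R2 → (0, 0, 0, 0)
col 3: no nonzero at/below row 3; advance.

rank = 3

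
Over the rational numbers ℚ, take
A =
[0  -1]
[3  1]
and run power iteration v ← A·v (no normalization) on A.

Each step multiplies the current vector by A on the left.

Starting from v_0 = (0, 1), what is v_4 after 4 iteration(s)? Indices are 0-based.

v_0 = (0, 1).
v_1 = A·v_0 = (-1, 1).
v_2 = A·v_1 = (-1, -2).
v_3 = A·v_2 = (2, -5).
v_4 = A·v_3 = (5, 1).

v_4 = (5, 1)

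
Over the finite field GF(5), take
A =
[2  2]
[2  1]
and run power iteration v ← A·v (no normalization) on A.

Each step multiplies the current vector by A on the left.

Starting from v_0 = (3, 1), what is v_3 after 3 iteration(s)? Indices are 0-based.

v_3 = (1, 3)

v_0 = (3, 1).
v_1 = A·v_0 = (3, 2).
v_2 = A·v_1 = (0, 3).
v_3 = A·v_2 = (1, 3).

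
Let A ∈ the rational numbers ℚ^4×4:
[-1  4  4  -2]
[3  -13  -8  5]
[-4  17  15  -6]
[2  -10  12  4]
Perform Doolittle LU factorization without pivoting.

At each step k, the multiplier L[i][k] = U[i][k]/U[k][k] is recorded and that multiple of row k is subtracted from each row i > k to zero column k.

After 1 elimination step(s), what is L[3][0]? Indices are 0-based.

k=0: U[0][0]=-1
  eliminate (1,0): mult=-3, new row 1: (0, -1, 4, -1); set L[1][0]=-3
  eliminate (2,0): mult=4, new row 2: (0, 1, -1, 2); set L[2][0]=4
  eliminate (3,0): mult=-2, new row 3: (0, -2, 20, 0); set L[3][0]=-2

L[3][0] = -2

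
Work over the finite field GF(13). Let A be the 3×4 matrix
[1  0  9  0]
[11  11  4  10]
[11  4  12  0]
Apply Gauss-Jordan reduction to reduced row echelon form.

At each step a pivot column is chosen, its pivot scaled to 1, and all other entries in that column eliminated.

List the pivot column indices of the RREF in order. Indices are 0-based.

step 1: normalize row 0 (÷1) = (1, 0, 9, 0)
  row 1: subtract 11×row0 = (0, 11, 9, 10)
  row 2: subtract 11×row0 = (0, 4, 4, 0)
step 2: normalize row 1 (÷11) = (0, 1, 2, 8)
  row 2: subtract 4×row1 = (0, 0, 9, 7)
step 3: normalize row 2 (÷9) = (0, 0, 1, 8)
  row 0: subtract 9×row2 = (1, 0, 0, 6)
  row 1: subtract 2×row2 = (0, 1, 0, 5)

pivot columns: 0, 1, 2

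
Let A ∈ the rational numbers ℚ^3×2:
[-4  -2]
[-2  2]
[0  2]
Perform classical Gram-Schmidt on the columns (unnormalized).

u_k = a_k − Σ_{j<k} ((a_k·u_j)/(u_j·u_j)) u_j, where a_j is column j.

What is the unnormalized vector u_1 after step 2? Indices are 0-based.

Step 1: u_0 = a_0 = (-4, -2, 0).
Step 2: u_1 = a_1 − (1/5)·u_0 = (-6/5, 12/5, 2).

u_1 = (-6/5, 12/5, 2)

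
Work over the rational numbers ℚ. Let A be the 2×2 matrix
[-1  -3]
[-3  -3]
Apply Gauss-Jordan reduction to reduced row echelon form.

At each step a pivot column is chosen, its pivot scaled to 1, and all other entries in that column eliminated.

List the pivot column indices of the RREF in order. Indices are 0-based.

pivot columns: 0, 1

pivot(0,0)=-1: scale R0 → (1, 3)
  clear (1,0): R1 −= (-3)R0 → (0, 6)
pivot(1,1)=6: scale R1 → (0, 1)
  clear (0,1): R0 −= (3)R1 → (1, 0)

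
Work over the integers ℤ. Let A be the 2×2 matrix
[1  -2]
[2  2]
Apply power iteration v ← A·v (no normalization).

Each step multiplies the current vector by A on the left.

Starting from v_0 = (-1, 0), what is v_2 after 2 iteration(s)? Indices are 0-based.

v_0 = (-1, 0).
v_1 = A·v_0 = (-1, -2).
v_2 = A·v_1 = (3, -6).

v_2 = (3, -6)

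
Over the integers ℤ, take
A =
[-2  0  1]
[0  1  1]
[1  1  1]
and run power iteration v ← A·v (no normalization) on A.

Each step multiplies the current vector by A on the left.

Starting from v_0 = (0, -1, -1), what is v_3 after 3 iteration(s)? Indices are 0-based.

v_3 = (-5, -9, -9)

v_0 = (0, -1, -1).
v_1 = A·v_0 = (-1, -2, -2).
v_2 = A·v_1 = (0, -4, -5).
v_3 = A·v_2 = (-5, -9, -9).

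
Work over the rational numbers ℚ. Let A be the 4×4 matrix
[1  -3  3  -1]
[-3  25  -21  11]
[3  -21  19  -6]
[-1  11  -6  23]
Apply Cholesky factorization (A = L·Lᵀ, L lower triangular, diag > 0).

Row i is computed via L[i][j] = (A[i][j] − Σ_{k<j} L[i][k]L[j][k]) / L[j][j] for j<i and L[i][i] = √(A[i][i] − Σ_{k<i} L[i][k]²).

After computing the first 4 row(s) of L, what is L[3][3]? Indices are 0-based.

Step 1: L[0][0] = √(1) = 1.
  L[1][0] = (-3) / L[0][0] = -3.
Step 2: L[1][1] = √(16) = 4.
  L[2][0] = (3) / L[0][0] = 3.
  L[2][1] = (-12) / L[1][1] = -3.
Step 3: L[2][2] = √(1) = 1.
  L[3][0] = (-1) / L[0][0] = -1.
  L[3][1] = (8) / L[1][1] = 2.
  L[3][2] = (3) / L[2][2] = 3.
Step 4: L[3][3] = √(9) = 3.

L[3][3] = 3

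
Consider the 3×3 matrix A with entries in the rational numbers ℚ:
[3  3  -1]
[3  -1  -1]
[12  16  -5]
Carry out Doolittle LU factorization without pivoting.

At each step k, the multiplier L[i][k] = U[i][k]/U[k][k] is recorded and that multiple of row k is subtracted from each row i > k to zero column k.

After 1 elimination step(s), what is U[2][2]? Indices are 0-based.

Step 1: pivot at (0,0) is 3.
  row1 ← row1 − (1)·row0  ⇒  L[1][0]=1, U row1=(0, -4, 0)
  row2 ← row2 − (4)·row0  ⇒  L[2][0]=4, U row2=(0, 4, -1)

U[2][2] = -1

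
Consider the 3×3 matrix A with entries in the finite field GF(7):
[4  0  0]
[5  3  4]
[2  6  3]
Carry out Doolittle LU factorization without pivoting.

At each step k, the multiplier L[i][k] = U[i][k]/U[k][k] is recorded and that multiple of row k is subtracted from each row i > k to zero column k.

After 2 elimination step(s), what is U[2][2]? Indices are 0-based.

U[2][2] = 2

Step 1: pivot at (0,0) is 4.
  row1 ← row1 − (3)·row0  ⇒  L[1][0]=3, U row1=(0, 3, 4)
  row2 ← row2 − (4)·row0  ⇒  L[2][0]=4, U row2=(0, 6, 3)
Step 2: pivot at (1,1) is 3.
  row2 ← row2 − (2)·row1  ⇒  L[2][1]=2, U row2=(0, 0, 2)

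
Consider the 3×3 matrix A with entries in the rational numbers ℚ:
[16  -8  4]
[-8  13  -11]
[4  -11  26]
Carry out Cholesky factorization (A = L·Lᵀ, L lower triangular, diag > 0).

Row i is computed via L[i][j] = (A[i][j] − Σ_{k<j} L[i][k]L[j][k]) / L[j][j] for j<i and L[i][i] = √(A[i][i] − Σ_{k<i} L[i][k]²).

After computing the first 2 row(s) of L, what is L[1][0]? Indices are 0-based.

Step 1: L[0][0] = √(16) = 4.
  L[1][0] = (-8) / L[0][0] = -2.
Step 2: L[1][1] = √(9) = 3.

L[1][0] = -2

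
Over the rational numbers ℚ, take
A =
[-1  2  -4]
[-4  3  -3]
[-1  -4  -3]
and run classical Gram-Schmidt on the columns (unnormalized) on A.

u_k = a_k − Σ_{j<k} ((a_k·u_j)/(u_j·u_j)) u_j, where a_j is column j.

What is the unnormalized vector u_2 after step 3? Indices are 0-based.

Step 1: u_0 = a_0 = (-1, -4, -1).
Step 2: u_1 = a_1 − (-5/9)·u_0 = (13/9, 7/9, -41/9).
Step 3: u_2 = a_2 − (19/18)·u_0 − (50/211)·u_1 = (-1387/422, 219/211, -365/422).

u_2 = (-1387/422, 219/211, -365/422)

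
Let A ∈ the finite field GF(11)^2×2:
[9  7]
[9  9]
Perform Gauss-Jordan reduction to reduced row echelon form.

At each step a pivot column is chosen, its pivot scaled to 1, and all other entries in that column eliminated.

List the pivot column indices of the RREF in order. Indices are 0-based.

[1] R0 /= 9  ⇒  (1, 2)
     R1 -= 9·R0  ⇒  (0, 2)
[2] R1 /= 2  ⇒  (0, 1)
     R0 -= 2·R1  ⇒  (1, 0)

pivot columns: 0, 1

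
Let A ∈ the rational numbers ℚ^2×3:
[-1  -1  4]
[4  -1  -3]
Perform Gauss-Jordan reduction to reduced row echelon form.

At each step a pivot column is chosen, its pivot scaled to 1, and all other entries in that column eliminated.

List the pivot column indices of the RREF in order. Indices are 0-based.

[1] R0 /= -1  ⇒  (1, 1, -4)
     R1 -= 4·R0  ⇒  (0, -5, 13)
[2] R1 /= -5  ⇒  (0, 1, -13/5)
     R0 -= 1·R1  ⇒  (1, 0, -7/5)

pivot columns: 0, 1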